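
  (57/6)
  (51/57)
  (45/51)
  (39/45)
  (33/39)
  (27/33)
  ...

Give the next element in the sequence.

(21/27)

For the first entry, −6 each step: 57, 51, 45, 39, 33, 27 → 21.
Second entry: 6, 57, 51, 45, 39, 33 → 27 (always the previous value of the first entry).
Putting it together: (21/27).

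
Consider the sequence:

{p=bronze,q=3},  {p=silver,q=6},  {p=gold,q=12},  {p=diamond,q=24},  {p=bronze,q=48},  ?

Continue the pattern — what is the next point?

P — repeats bronze → silver → gold → diamond: bronze, silver, gold, diamond, bronze → silver.
Q goes 3, 6, 12, 24, 48 → 96 (×2 each step).
Putting it together: {p=silver,q=96}.

{p=silver,q=96}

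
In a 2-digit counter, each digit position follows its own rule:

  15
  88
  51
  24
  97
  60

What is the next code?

First digit: −3 each step, mod 10, so 1, 8, 5, 2, 9, 6 → 3.
Second digit: +3 each step, mod 10; 5, 8, 1, 4, 7, 0 → 3.
So the next code is 33.

33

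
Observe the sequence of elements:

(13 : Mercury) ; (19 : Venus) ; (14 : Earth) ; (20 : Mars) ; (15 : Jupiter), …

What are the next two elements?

First value — alternating steps +6, −5, +6, −5, …: 13, 19, 14, 20, 15 → 21 → 16.
Planet: runs through the planets Mercury→Neptune, so Mercury, Venus, Earth, Mars, Jupiter → Saturn → Uranus.
So the next two elements are (21 : Saturn) and (16 : Uranus).

(21 : Saturn), (16 : Uranus)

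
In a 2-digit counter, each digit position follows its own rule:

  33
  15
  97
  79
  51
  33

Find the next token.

First digit: −2 each step, mod 10; 3, 1, 9, 7, 5, 3 → 1.
Second digit: 3, 5, 7, 9, 1, 3 → 5 (+2 each step, mod 10).
Putting it together: 15.

15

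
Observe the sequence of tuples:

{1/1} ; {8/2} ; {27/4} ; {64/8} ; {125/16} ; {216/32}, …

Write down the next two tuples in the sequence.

{343/64}, {512/128}

First part: perfect cubes: 1³, 2³, 3³, …; 1, 8, 27, 64, 125, 216 → 343 → 512.
Second part: ×2 each step; 1, 2, 4, 8, 16, 32 → 64 → 128.
Putting the parts together: {343/64} and then {512/128}.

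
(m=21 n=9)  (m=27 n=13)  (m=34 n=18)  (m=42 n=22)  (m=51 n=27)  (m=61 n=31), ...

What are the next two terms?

M: 21, 27, 34, 42, 51, 61 → 72 → 84 (differences are 6, 7, 8, … (increasing by 1 each time)).
For the n, alternating steps +4, +5, +4, +5, …: 9, 13, 18, 22, 27, 31 → 36 → 40.
Putting the parts together: (m=72 n=36) and then (m=84 n=40).

(m=72 n=36), (m=84 n=40)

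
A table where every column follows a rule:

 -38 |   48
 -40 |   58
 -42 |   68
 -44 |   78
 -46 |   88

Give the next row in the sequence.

-48  98

First component: -38, -40, -42, -44, -46 → -48 (−2 each step).
Second component: +10 each step; 48, 58, 68, 78, 88 → 98.
So the next row is -48  98.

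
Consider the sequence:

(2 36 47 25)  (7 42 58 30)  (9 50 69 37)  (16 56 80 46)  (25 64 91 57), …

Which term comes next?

(41 70 102 70)

First part — each term is the sum of the two before it: 2, 7, 9, 16, 25 → 41.
Second part — alternating steps +6, +8, +6, +8, …: 36, 42, 50, 56, 64 → 70.
Third part — +11 each step: 47, 58, 69, 80, 91 → 102.
Fourth part goes 25, 30, 37, 46, 57 → 70 (differences are 5, 7, 9, … (increasing by 2 each time)).
Combining the parts gives (41 70 102 70).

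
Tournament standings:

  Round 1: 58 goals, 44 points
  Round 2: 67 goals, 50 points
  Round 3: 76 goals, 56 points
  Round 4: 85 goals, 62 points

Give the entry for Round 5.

Goals: +9 each step; 58, 67, 76, 85 → 94.
Points: +6 each step; 44, 50, 56, 62 → 68.
So the next line is 94 goals, 68 points.

94 goals, 68 points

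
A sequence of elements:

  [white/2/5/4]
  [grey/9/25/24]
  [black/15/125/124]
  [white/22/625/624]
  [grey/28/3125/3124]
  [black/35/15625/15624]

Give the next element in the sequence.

Shade goes white, grey, black, white, grey, black → white (repeats white → grey → black).
Second entry: alternating steps +7, +6, +7, +6, …; 2, 9, 15, 22, 28, 35 → 41.
For the third entry, ×5 each step: 5, 25, 125, 625, 3125, 15625 → 78125.
Fourth entry — always 1 less than the third entry: 4, 24, 124, 624, 3124, 15624 → 78124.
Putting it together: [white/41/78125/78124].

[white/41/78125/78124]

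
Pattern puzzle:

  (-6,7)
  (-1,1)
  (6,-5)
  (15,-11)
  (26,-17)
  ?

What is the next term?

First entry: -6, -1, 6, 15, 26 → 39 (differences are 5, 7, 9, … (increasing by 2 each time)).
Second entry — −6 each step: 7, 1, -5, -11, -17 → -23.
So the next term is (39,-23).

(39,-23)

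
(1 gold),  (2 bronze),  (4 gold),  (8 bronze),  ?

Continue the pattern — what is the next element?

(16 gold)

First slot: ×2 each step, so 1, 2, 4, 8 → 16.
Rank goes gold, bronze, gold, bronze → gold (alternates gold ↔ bronze).
Putting it together: (16 gold).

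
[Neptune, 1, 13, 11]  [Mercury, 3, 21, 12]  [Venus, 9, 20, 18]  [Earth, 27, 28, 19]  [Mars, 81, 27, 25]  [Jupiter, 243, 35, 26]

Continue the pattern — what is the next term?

[Saturn, 729, 34, 32]

Planet: runs through the planets Mercury→Neptune; Neptune, Mercury, Venus, Earth, Mars, Jupiter → Saturn.
Second entry goes 1, 3, 9, 27, 81, 243 → 729 (×3 each step).
Third entry goes 13, 21, 20, 28, 27, 35 → 34 (alternating steps +8, −1, +8, −1, …).
Fourth entry: alternating steps +1, +6, +1, +6, …, so 11, 12, 18, 19, 25, 26 → 32.
So the next term is [Saturn, 729, 34, 32].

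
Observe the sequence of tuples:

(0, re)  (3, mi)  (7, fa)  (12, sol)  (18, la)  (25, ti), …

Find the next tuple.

(33, do)

First entry — differences are 3, 4, 5, … (increasing by 1 each time): 0, 3, 7, 12, 18, 25 → 33.
Note: runs through the solfège scale do→ti; re, mi, fa, sol, la, ti → do.
Combining the parts gives (33, do).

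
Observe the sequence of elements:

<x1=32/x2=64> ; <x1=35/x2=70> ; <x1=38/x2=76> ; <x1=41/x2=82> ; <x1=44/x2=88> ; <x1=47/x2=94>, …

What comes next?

<x1=50/x2=100>

X1: +3 each step, so 32, 35, 38, 41, 44, 47 → 50.
X2 — always 2 × the x1: 64, 70, 76, 82, 88, 94 → 100.
Putting it together: <x1=50/x2=100>.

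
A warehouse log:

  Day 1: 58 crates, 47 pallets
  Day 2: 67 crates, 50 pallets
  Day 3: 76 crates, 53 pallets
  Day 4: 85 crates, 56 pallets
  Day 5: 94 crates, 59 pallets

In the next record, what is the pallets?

Pallets — +3 each step: 47, 50, 53, 56, 59 → 62.

62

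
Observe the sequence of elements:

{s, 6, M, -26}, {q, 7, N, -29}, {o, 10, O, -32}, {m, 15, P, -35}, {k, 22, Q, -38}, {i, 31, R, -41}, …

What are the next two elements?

First letter — letters move back 2 places in the alphabet: s, q, o, m, k, i → g → e.
Second value: 6, 7, 10, 15, 22, 31 → 42 → 55 (differences are 1, 3, 5, … (increasing by 2 each time)).
Second letter — letters move forward 1 place in the alphabet: M, N, O, P, Q, R → S → T.
Fourth value — −3 each step: -26, -29, -32, -35, -38, -41 → -44 → -47.
So the next two elements are {g, 42, S, -44} and {e, 55, T, -47}.

{g, 42, S, -44}, {e, 55, T, -47}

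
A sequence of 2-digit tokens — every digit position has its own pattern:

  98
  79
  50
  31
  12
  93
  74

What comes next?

First digit — −2 each step, mod 10: 9, 7, 5, 3, 1, 9, 7 → 5.
Second digit: +1 each step, mod 10, so 8, 9, 0, 1, 2, 3, 4 → 5.
Putting it together: 55.

55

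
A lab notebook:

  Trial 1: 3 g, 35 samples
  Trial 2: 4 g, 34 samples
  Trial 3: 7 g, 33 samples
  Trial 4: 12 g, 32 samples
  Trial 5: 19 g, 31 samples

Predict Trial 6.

28 g, 30 samples

G: differences are 1, 3, 5, … (increasing by 2 each time); 3, 4, 7, 12, 19 → 28.
Samples — −1 each step: 35, 34, 33, 32, 31 → 30.
So the next record is 28 g, 30 samples.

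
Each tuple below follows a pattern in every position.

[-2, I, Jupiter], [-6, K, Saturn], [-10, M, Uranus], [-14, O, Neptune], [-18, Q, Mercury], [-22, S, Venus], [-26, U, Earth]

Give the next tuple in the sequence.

[-30, W, Mars]

First coordinate: −4 each step; -2, -6, -10, -14, -18, -22, -26 → -30.
Letter goes I, K, M, O, Q, S, U → W (letters move forward 2 places in the alphabet).
Planet: runs through the planets Mercury→Neptune, so Jupiter, Saturn, Uranus, Neptune, Mercury, Venus, Earth → Mars.
Combining the parts gives [-30, W, Mars].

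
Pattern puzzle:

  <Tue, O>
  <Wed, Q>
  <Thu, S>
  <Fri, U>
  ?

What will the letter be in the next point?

W

Letter goes O, Q, S, U → W (letters move forward 2 places in the alphabet).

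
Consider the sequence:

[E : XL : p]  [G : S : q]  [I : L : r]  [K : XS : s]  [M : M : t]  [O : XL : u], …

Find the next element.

First letter: letters move forward 2 places in the alphabet; E, G, I, K, M, O → Q.
Size: XL, S, L, XS, M, XL → S (repeats XL → S → L → XS → M).
Second letter goes p, q, r, s, t, u → v (letters move forward 1 place in the alphabet).
Combining the parts gives [Q : S : v].

[Q : S : v]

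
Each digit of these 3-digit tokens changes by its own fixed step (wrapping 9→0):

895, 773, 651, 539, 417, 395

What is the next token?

273

First digit: −1 each step, mod 10; 8, 7, 6, 5, 4, 3 → 2.
Second digit: 9, 7, 5, 3, 1, 9 → 7 (−2 each step, mod 10).
Third digit: 5, 3, 1, 9, 7, 5 → 3 (−2 each step, mod 10).
Combining the parts gives 273.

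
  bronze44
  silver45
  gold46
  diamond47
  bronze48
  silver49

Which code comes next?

For the rank, repeats bronze → silver → gold → diamond: bronze, silver, gold, diamond, bronze, silver → gold.
For the second component, +1 each step: 44, 45, 46, 47, 48, 49 → 50.
Putting it together: gold50.

gold50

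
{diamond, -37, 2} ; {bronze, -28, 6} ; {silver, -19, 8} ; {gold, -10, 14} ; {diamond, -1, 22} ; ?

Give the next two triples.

{bronze, 8, 36}, {silver, 17, 58}

Rank — repeats diamond → bronze → silver → gold: diamond, bronze, silver, gold, diamond → bronze → silver.
Second component goes -37, -28, -19, -10, -1 → 8 → 17 (+9 each step).
Third component: 2, 6, 8, 14, 22 → 36 → 58 (each term is the sum of the two before it).
So the next two triples are {bronze, 8, 36} and {silver, 17, 58}.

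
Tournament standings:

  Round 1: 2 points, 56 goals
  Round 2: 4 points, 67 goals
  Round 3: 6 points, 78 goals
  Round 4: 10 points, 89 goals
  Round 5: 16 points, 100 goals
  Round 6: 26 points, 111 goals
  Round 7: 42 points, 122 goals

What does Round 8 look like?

Points: each term is the sum of the two before it, so 2, 4, 6, 10, 16, 26, 42 → 68.
Goals: 56, 67, 78, 89, 100, 111, 122 → 133 (+11 each step).
So the next record is 68 points, 133 goals.

68 points, 133 goals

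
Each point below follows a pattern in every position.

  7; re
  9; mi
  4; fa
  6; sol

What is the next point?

First value: 7, 9, 4, 6 → 1 (alternating steps +2, −5, +2, −5, …).
Note: re, mi, fa, sol → la (runs through the solfège scale do→ti).
Putting it together: 1; la.

1; la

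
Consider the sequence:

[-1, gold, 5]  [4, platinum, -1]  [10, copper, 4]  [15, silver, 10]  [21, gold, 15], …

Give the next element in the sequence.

First component: alternating steps +5, +6, +5, +6, …; -1, 4, 10, 15, 21 → 26.
For the metal, repeats gold → platinum → copper → silver: gold, platinum, copper, silver, gold → platinum.
Third component: 5, -1, 4, 10, 15 → 21 (always the previous value of the first component).
Putting it together: [26, platinum, 21].

[26, platinum, 21]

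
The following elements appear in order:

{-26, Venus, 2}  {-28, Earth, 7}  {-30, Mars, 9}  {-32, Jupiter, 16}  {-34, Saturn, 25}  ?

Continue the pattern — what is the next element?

{-36, Uranus, 41}

First part: -26, -28, -30, -32, -34 → -36 (−2 each step).
Planet: Venus, Earth, Mars, Jupiter, Saturn → Uranus (runs through the planets Mercury→Neptune).
Third part: each term is the sum of the two before it; 2, 7, 9, 16, 25 → 41.
Combining the parts gives {-36, Uranus, 41}.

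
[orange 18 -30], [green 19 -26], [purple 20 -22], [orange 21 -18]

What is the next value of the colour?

green

Colour: repeats orange → green → purple, so orange, green, purple, orange → green.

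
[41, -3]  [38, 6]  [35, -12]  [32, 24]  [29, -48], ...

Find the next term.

First value goes 41, 38, 35, 32, 29 → 26 (−3 each step).
Second value: -3, 6, -12, 24, -48 → 96 (×(-2) each step).
So the next term is [26, 96].

[26, 96]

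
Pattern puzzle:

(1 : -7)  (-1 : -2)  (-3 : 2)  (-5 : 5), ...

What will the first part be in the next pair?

First part goes 1, -1, -3, -5 → -7 (−2 each step).
Second part: differences are 5, 4, 3, … (decreasing by 1 each time), so -7, -2, 2, 5 → 7.

-7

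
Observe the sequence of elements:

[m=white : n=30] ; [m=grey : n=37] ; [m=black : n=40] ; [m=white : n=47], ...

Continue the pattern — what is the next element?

M goes white, grey, black, white → grey (repeats white → grey → black).
N goes 30, 37, 40, 47 → 50 (alternating steps +7, +3, +7, +3, …).
Putting it together: [m=grey : n=50].

[m=grey : n=50]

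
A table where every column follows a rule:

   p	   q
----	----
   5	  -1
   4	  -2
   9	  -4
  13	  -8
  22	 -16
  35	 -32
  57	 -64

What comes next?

Column p: 5, 4, 9, 13, 22, 35, 57 → 92 (each term is the sum of the two before it).
For the column q, ×2 each step: -1, -2, -4, -8, -16, -32, -64 → -128.
Putting it together: 92  -128.

92  -128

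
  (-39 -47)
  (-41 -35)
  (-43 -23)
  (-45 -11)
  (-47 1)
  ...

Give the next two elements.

(-49 13), (-51 25)

First part: −2 each step; -39, -41, -43, -45, -47 → -49 → -51.
Second part: +12 each step, so -47, -35, -23, -11, 1 → 13 → 25.
So the next two elements are (-49 13) and (-51 25).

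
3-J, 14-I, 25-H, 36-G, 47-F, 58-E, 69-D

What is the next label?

80-C

First component: +11 each step, so 3, 14, 25, 36, 47, 58, 69 → 80.
Letter: letters move back 1 place in the alphabet; J, I, H, G, F, E, D → C.
Combining the parts gives 80-C.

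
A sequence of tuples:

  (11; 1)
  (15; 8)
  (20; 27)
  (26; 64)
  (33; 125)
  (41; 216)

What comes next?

First slot — differences are 4, 5, 6, … (increasing by 1 each time): 11, 15, 20, 26, 33, 41 → 50.
Second slot: 1, 8, 27, 64, 125, 216 → 343 (perfect cubes: 1³, 2³, 3³, …).
So the next tuple is (50; 343).

(50; 343)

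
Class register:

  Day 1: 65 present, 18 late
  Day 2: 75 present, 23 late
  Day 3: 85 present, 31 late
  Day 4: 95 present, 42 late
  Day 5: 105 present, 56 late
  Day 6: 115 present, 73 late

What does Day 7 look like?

Present — +10 each step: 65, 75, 85, 95, 105, 115 → 125.
For the late, differences are 5, 8, 11, … (increasing by 3 each time): 18, 23, 31, 42, 56, 73 → 93.
Combining the parts gives 125 present, 93 late.

125 present, 93 late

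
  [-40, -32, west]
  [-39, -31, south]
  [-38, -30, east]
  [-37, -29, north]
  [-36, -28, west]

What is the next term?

[-35, -27, south]

First component: -40, -39, -38, -37, -36 → -35 (+1 each step).
Second component — always 8 more than the first component: -32, -31, -30, -29, -28 → -27.
Direction: west, south, east, north, west → south (repeats west → south → east → north).
So the next term is [-35, -27, south].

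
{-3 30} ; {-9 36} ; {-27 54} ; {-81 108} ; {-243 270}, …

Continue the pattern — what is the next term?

For the first coordinate, ×3 each step: -3, -9, -27, -81, -243 → -729.
Second coordinate: together with the first coordinate always sums to 27, so 30, 36, 54, 108, 270 → 756.
Putting it together: {-729 756}.

{-729 756}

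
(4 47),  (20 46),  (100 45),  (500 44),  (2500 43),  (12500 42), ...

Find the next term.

(62500 41)

First slot — ×5 each step: 4, 20, 100, 500, 2500, 12500 → 62500.
Second slot — −1 each step: 47, 46, 45, 44, 43, 42 → 41.
So the next term is (62500 41).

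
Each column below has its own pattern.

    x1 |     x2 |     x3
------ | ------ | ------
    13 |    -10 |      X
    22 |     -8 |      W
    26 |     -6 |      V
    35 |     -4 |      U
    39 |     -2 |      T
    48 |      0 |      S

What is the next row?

52  2  R

Column x1 goes 13, 22, 26, 35, 39, 48 → 52 (alternating steps +9, +4, +9, +4, …).
Column x2: +2 each step; -10, -8, -6, -4, -2, 0 → 2.
Column x3 — letters move back 1 place in the alphabet: X, W, V, U, T, S → R.
Putting it together: 52  2  R.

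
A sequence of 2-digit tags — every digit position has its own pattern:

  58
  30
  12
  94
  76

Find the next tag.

58

First digit goes 5, 3, 1, 9, 7 → 5 (−2 each step, mod 10).
Second digit: +2 each step, mod 10; 8, 0, 2, 4, 6 → 8.
Combining the parts gives 58.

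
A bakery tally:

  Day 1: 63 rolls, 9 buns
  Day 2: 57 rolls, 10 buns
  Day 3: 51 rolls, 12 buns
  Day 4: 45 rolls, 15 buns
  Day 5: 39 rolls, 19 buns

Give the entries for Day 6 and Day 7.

For the rolls, −6 each step: 63, 57, 51, 45, 39 → 33 → 27.
Buns: differences are 1, 2, 3, … (increasing by 1 each time), so 9, 10, 12, 15, 19 → 24 → 30.
So the next two records are 33 rolls, 24 buns and 27 rolls, 30 buns.

33 rolls, 24 buns; 27 rolls, 30 buns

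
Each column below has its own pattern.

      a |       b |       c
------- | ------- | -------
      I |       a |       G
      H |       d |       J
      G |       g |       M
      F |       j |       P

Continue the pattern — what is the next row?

Column a goes I, H, G, F → E (letters move back 1 place in the alphabet).
Column b: letters move forward 3 places in the alphabet, so a, d, g, j → m.
Column c goes G, J, M, P → S (letters move forward 3 places in the alphabet).
Combining the parts gives E  m  S.

E  m  S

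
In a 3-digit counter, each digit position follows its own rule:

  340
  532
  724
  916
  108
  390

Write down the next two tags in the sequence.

582, 774

First digit — +2 each step, mod 10: 3, 5, 7, 9, 1, 3 → 5 → 7.
Second digit: −1 each step, mod 10, so 4, 3, 2, 1, 0, 9 → 8 → 7.
Third digit: +2 each step, mod 10, so 0, 2, 4, 6, 8, 0 → 2 → 4.
So the next two tags are 582 and 774.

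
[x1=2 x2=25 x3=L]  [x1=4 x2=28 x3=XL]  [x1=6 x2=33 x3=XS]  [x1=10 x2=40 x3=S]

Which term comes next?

X1: each term is the sum of the two before it; 2, 4, 6, 10 → 16.
For the x2, differences are 3, 5, 7, … (increasing by 2 each time): 25, 28, 33, 40 → 49.
X3: runs through clothing sizes XS→XL; L, XL, XS, S → M.
Combining the parts gives [x1=16 x2=49 x3=M].

[x1=16 x2=49 x3=M]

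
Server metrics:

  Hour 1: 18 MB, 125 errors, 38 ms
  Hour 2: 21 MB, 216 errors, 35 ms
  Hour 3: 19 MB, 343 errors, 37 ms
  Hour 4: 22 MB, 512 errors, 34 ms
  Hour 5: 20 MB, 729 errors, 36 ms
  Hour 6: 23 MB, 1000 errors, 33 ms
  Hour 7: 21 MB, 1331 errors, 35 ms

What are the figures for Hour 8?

For the MB, alternating steps +3, −2, +3, −2, …: 18, 21, 19, 22, 20, 23, 21 → 24.
For the errors, perfect cubes: 5³, 6³, 7³, …: 125, 216, 343, 512, 729, 1000, 1331 → 1728.
Ms goes 38, 35, 37, 34, 36, 33, 35 → 32 (together with the MB always sums to 56).
So the next line is 24 MB, 1728 errors, 32 ms.

24 MB, 1728 errors, 32 ms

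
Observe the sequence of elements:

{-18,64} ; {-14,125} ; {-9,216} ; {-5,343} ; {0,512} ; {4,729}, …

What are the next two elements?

First entry: alternating steps +4, +5, +4, +5, …, so -18, -14, -9, -5, 0, 4 → 9 → 13.
Second entry: perfect cubes: 4³, 5³, 6³, …, so 64, 125, 216, 343, 512, 729 → 1000 → 1331.
So the next two elements are {9,1000} and {13,1331}.

{9,1000}, {13,1331}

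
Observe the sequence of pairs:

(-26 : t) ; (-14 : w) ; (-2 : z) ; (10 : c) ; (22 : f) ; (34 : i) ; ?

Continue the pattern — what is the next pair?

(46 : l)

First component: +12 each step, so -26, -14, -2, 10, 22, 34 → 46.
For the letter, letters move forward 3 places in the alphabet, wrapping Z→A: t, w, z, c, f, i → l.
So the next pair is (46 : l).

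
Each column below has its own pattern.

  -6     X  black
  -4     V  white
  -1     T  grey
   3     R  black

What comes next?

8  P  white

First component — differences are 2, 3, 4, … (increasing by 1 each time): -6, -4, -1, 3 → 8.
Letter goes X, V, T, R → P (letters move back 2 places in the alphabet).
Shade: repeats black → white → grey; black, white, grey, black → white.
So the next line is 8  P  white.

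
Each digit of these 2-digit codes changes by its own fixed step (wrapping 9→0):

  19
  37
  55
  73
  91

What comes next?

19

First digit: +2 each step, mod 10; 1, 3, 5, 7, 9 → 1.
Second digit: −2 each step, mod 10, so 9, 7, 5, 3, 1 → 9.
Combining the parts gives 19.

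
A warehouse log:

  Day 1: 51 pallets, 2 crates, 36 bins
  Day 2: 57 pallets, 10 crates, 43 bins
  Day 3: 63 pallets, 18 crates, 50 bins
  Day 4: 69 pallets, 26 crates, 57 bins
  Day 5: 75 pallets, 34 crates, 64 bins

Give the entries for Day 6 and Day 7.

Pallets: +6 each step, so 51, 57, 63, 69, 75 → 81 → 87.
Crates: 2, 10, 18, 26, 34 → 42 → 50 (+8 each step).
Bins: +7 each step, so 36, 43, 50, 57, 64 → 71 → 78.
Putting the parts together: 81 pallets, 42 crates, 71 bins and then 87 pallets, 50 crates, 78 bins.

81 pallets, 42 crates, 71 bins; 87 pallets, 50 crates, 78 bins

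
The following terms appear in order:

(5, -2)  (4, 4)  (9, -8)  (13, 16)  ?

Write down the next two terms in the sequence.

First entry — each term is the sum of the two before it: 5, 4, 9, 13 → 22 → 35.
Second entry: ×(-2) each step, so -2, 4, -8, 16 → -32 → 64.
Putting the parts together: (22, -32) and then (35, 64).

(22, -32), (35, 64)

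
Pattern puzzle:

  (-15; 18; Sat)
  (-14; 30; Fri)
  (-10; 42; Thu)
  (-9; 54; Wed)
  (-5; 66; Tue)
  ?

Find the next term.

(-4; 78; Mon)

First part: -15, -14, -10, -9, -5 → -4 (alternating steps +1, +4, +1, +4, …).
Second part goes 18, 30, 42, 54, 66 → 78 (+12 each step).
Day goes Sat, Fri, Thu, Wed, Tue → Mon (runs backward through the weekdays Mon→Sun).
So the next term is (-4; 78; Mon).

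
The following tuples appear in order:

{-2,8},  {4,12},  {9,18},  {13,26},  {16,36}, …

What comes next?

{18,48}

First value — differences are 6, 5, 4, … (decreasing by 1 each time): -2, 4, 9, 13, 16 → 18.
Second value: differences are 4, 6, 8, … (increasing by 2 each time), so 8, 12, 18, 26, 36 → 48.
Putting it together: {18,48}.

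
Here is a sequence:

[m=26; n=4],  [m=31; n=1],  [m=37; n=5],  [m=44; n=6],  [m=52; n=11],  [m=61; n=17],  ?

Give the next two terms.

M: differences are 5, 6, 7, … (increasing by 1 each time), so 26, 31, 37, 44, 52, 61 → 71 → 82.
N: each term is the sum of the two before it, so 4, 1, 5, 6, 11, 17 → 28 → 45.
Putting the parts together: [m=71; n=28] and then [m=82; n=45].

[m=71; n=28], [m=82; n=45]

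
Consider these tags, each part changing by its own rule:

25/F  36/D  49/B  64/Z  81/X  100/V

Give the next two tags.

First component goes 25, 36, 49, 64, 81, 100 → 121 → 144 (perfect squares: 5², 6², 7², …).
Letter: letters move back 2 places in the alphabet, wrapping A→Z; F, D, B, Z, X, V → T → R.
Putting the parts together: 121/T and then 144/R.

121/T, 144/R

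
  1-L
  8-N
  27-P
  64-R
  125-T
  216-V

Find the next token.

First component: perfect cubes: 1³, 2³, 3³, …; 1, 8, 27, 64, 125, 216 → 343.
Letter: letters move forward 2 places in the alphabet; L, N, P, R, T, V → X.
Combining the parts gives 343-X.

343-X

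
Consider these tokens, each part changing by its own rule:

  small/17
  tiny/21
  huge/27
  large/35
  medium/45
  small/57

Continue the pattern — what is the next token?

Size: small, tiny, huge, large, medium, small → tiny (repeats small → tiny → huge → large → medium).
Second component: differences are 4, 6, 8, … (increasing by 2 each time); 17, 21, 27, 35, 45, 57 → 71.
Combining the parts gives tiny/71.

tiny/71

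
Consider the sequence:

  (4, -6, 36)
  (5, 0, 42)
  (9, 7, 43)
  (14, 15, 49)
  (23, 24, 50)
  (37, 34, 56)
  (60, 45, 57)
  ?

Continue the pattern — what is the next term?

(97, 57, 63)

First coordinate: 4, 5, 9, 14, 23, 37, 60 → 97 (each term is the sum of the two before it).
For the second coordinate, differences are 6, 7, 8, … (increasing by 1 each time): -6, 0, 7, 15, 24, 34, 45 → 57.
For the third coordinate, alternating steps +6, +1, +6, +1, …: 36, 42, 43, 49, 50, 56, 57 → 63.
Putting it together: (97, 57, 63).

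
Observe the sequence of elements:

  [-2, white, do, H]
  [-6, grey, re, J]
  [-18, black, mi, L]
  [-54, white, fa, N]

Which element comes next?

[-162, grey, sol, P]

First component: ×3 each step; -2, -6, -18, -54 → -162.
Shade: repeats white → grey → black; white, grey, black, white → grey.
For the note, runs through the solfège scale do→ti: do, re, mi, fa → sol.
Letter: letters move forward 2 places in the alphabet, so H, J, L, N → P.
Combining the parts gives [-162, grey, sol, P].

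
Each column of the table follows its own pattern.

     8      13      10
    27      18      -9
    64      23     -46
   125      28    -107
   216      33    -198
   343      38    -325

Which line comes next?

512  43  -494

First component: 8, 27, 64, 125, 216, 343 → 512 (perfect cubes: 2³, 3³, 4³, …).
Second component: +5 each step; 13, 18, 23, 28, 33, 38 → 43.
Third component goes 10, -9, -46, -107, -198, -325 → -494 (together with the first component always sums to 18).
So the next line is 512  43  -494.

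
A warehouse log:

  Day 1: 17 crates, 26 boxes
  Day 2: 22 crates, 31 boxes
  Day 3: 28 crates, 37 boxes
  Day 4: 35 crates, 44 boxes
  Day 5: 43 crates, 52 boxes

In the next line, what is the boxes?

61

For the crates, differences are 5, 6, 7, … (increasing by 1 each time): 17, 22, 28, 35, 43 → 52.
Boxes: 26, 31, 37, 44, 52 → 61 (always 9 more than the crates).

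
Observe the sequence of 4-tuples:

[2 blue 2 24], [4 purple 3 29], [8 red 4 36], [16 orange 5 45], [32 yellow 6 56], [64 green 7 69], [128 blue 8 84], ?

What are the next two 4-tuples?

First entry: ×2 each step, so 2, 4, 8, 16, 32, 64, 128 → 256 → 512.
Colour: blue, purple, red, orange, yellow, green, blue → purple → red (repeats blue → purple → red → orange → yellow → green).
Third entry: +1 each step, so 2, 3, 4, 5, 6, 7, 8 → 9 → 10.
Fourth entry goes 24, 29, 36, 45, 56, 69, 84 → 101 → 120 (differences are 5, 7, 9, … (increasing by 2 each time)).
Putting the parts together: [256 purple 9 101] and then [512 red 10 120].

[256 purple 9 101], [512 red 10 120]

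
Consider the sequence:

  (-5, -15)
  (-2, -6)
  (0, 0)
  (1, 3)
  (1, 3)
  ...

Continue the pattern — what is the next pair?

(0, 0)

For the first part, differences are 3, 2, 1, … (decreasing by 1 each time): -5, -2, 0, 1, 1 → 0.
Second part goes -15, -6, 0, 3, 3 → 0 (always 3 × the first part).
So the next pair is (0, 0).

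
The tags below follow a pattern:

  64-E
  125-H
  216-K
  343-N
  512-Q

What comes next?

First component: perfect cubes: 4³, 5³, 6³, …, so 64, 125, 216, 343, 512 → 729.
Letter: E, H, K, N, Q → T (letters move forward 3 places in the alphabet).
Combining the parts gives 729-T.

729-T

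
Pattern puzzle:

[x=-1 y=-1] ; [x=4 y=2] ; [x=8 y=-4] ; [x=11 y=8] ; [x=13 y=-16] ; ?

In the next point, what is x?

14

For the x, differences are 5, 4, 3, … (decreasing by 1 each time): -1, 4, 8, 11, 13 → 14.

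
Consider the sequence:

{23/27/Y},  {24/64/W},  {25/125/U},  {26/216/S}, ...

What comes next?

First part: +1 each step, so 23, 24, 25, 26 → 27.
Second part: perfect cubes: 3³, 4³, 5³, …; 27, 64, 125, 216 → 343.
Letter goes Y, W, U, S → Q (letters move back 2 places in the alphabet).
Combining the parts gives {27/343/Q}.

{27/343/Q}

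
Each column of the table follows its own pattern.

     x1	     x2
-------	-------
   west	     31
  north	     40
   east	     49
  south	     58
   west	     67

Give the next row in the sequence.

north  76

For the column x1, repeats west → north → east → south: west, north, east, south, west → north.
Column x2: 31, 40, 49, 58, 67 → 76 (+9 each step).
Combining the parts gives north  76.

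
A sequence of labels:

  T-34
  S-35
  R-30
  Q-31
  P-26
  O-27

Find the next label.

N-22

Letter: letters move back 1 place in the alphabet; T, S, R, Q, P, O → N.
Second component goes 34, 35, 30, 31, 26, 27 → 22 (alternating steps +1, −5, +1, −5, …).
Putting it together: N-22.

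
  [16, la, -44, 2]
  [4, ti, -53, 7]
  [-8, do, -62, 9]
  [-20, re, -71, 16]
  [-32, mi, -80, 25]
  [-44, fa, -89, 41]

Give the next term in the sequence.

[-56, sol, -98, 66]

First entry: 16, 4, -8, -20, -32, -44 → -56 (−12 each step).
Note: runs through the solfège scale do→ti, so la, ti, do, re, mi, fa → sol.
For the third entry, −9 each step: -44, -53, -62, -71, -80, -89 → -98.
Fourth entry: each term is the sum of the two before it; 2, 7, 9, 16, 25, 41 → 66.
So the next term is [-56, sol, -98, 66].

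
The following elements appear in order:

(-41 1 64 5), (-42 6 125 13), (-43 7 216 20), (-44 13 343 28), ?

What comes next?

First component — −1 each step: -41, -42, -43, -44 → -45.
Second component — each term is the sum of the two before it: 1, 6, 7, 13 → 20.
Third component goes 64, 125, 216, 343 → 512 (perfect cubes: 4³, 5³, 6³, …).
For the fourth component, alternating steps +8, +7, +8, +7, …: 5, 13, 20, 28 → 35.
Putting it together: (-45 20 512 35).

(-45 20 512 35)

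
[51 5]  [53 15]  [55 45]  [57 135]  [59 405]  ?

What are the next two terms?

First value goes 51, 53, 55, 57, 59 → 61 → 63 (+2 each step).
Second value: ×3 each step, so 5, 15, 45, 135, 405 → 1215 → 3645.
So the next two terms are [61 1215] and [63 3645].

[61 1215], [63 3645]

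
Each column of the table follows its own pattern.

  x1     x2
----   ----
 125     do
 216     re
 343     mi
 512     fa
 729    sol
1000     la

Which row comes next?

1331  ti

Column x1: perfect cubes: 5³, 6³, 7³, …; 125, 216, 343, 512, 729, 1000 → 1331.
Column x2: runs through the solfège scale do→ti; do, re, mi, fa, sol, la → ti.
Combining the parts gives 1331  ti.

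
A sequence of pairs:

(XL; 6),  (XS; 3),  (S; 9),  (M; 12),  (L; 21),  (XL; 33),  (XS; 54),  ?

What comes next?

(S; 87)

For the size, repeats XL → XS → S → M → L: XL, XS, S, M, L, XL, XS → S.
Second part: 6, 3, 9, 12, 21, 33, 54 → 87 (each term is the sum of the two before it).
Putting it together: (S; 87).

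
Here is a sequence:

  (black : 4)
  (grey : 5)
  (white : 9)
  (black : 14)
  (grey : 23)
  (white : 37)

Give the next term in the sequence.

Shade: repeats black → grey → white; black, grey, white, black, grey, white → black.
Second part: each term is the sum of the two before it; 4, 5, 9, 14, 23, 37 → 60.
Putting it together: (black : 60).

(black : 60)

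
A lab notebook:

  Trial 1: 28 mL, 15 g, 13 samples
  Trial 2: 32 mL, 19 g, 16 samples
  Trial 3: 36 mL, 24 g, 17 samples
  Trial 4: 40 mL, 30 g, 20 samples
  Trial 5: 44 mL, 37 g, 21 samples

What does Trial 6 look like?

ML: 28, 32, 36, 40, 44 → 48 (+4 each step).
G: differences are 4, 5, 6, … (increasing by 1 each time), so 15, 19, 24, 30, 37 → 45.
Samples: 13, 16, 17, 20, 21 → 24 (alternating steps +3, +1, +3, +1, …).
Putting it together: 48 mL, 45 g, 24 samples.

48 mL, 45 g, 24 samples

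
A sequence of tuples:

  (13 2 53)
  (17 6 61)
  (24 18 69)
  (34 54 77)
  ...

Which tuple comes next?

(47 162 85)

For the first coordinate, differences are 4, 7, 10, … (increasing by 3 each time): 13, 17, 24, 34 → 47.
Second coordinate: 2, 6, 18, 54 → 162 (×3 each step).
Third coordinate — +8 each step: 53, 61, 69, 77 → 85.
Putting it together: (47 162 85).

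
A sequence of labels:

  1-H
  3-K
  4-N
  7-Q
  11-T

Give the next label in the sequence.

First component — each term is the sum of the two before it: 1, 3, 4, 7, 11 → 18.
Letter: letters move forward 3 places in the alphabet; H, K, N, Q, T → W.
Combining the parts gives 18-W.

18-W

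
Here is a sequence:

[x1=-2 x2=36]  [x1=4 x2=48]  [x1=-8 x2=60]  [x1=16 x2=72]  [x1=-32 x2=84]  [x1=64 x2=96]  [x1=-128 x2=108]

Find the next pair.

[x1=256 x2=120]

X1 goes -2, 4, -8, 16, -32, 64, -128 → 256 (×(-2) each step).
X2: 36, 48, 60, 72, 84, 96, 108 → 120 (+12 each step).
Putting it together: [x1=256 x2=120].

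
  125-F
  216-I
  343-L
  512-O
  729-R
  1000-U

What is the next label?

1331-X

First component — perfect cubes: 5³, 6³, 7³, …: 125, 216, 343, 512, 729, 1000 → 1331.
For the letter, letters move forward 3 places in the alphabet: F, I, L, O, R, U → X.
So the next label is 1331-X.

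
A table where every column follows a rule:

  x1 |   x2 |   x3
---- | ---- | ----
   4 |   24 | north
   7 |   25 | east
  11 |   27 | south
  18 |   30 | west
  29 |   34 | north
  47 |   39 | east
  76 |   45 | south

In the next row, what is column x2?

Column x2: differences are 1, 2, 3, … (increasing by 1 each time), so 24, 25, 27, 30, 34, 39, 45 → 52.

52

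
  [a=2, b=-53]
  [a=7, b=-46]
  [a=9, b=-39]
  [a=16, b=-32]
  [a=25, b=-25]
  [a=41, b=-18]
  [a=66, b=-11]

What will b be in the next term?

-4

B: +7 each step; -53, -46, -39, -32, -25, -18, -11 → -4.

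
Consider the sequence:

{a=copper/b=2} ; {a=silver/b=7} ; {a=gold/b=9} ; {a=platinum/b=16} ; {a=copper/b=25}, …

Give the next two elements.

{a=silver/b=41}, {a=gold/b=66}

A: repeats copper → silver → gold → platinum; copper, silver, gold, platinum, copper → silver → gold.
B: 2, 7, 9, 16, 25 → 41 → 66 (each term is the sum of the two before it).
So the next two elements are {a=silver/b=41} and {a=gold/b=66}.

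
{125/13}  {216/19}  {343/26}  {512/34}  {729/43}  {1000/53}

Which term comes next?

{1331/64}

First part: 125, 216, 343, 512, 729, 1000 → 1331 (perfect cubes: 5³, 6³, 7³, …).
Second part goes 13, 19, 26, 34, 43, 53 → 64 (differences are 6, 7, 8, … (increasing by 1 each time)).
So the next term is {1331/64}.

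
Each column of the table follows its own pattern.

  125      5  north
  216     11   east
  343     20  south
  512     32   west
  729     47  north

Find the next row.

1000  65  east

First component: perfect cubes: 5³, 6³, 7³, …, so 125, 216, 343, 512, 729 → 1000.
For the second component, differences are 6, 9, 12, … (increasing by 3 each time): 5, 11, 20, 32, 47 → 65.
Direction: north, east, south, west, north → east (repeats north → east → south → west).
Putting it together: 1000  65  east.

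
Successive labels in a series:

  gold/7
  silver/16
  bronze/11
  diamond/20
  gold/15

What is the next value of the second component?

24

Second component: alternating steps +9, −5, +9, −5, …, so 7, 16, 11, 20, 15 → 24.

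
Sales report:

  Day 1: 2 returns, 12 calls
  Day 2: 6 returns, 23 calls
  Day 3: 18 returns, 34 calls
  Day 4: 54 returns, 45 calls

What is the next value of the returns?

Returns goes 2, 6, 18, 54 → 162 (×3 each step).
Calls: +11 each step; 12, 23, 34, 45 → 56.

162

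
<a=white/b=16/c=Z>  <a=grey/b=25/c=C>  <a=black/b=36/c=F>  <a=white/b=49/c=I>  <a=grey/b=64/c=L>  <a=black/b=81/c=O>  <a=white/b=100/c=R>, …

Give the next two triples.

<a=grey/b=121/c=U>, <a=black/b=144/c=X>

A goes white, grey, black, white, grey, black, white → grey → black (repeats white → grey → black).
B: perfect squares: 4², 5², 6², …; 16, 25, 36, 49, 64, 81, 100 → 121 → 144.
C — letters move forward 3 places in the alphabet, wrapping Z→A: Z, C, F, I, L, O, R → U → X.
Putting the parts together: <a=grey/b=121/c=U> and then <a=black/b=144/c=X>.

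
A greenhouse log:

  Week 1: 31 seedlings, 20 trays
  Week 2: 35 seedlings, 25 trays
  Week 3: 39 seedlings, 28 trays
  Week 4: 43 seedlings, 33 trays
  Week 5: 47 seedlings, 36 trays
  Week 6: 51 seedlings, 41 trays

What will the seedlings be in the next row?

Seedlings: +4 each step; 31, 35, 39, 43, 47, 51 → 55.

55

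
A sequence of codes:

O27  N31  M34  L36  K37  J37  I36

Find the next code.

H34

For the letter, letters move back 1 place in the alphabet: O, N, M, L, K, J, I → H.
Second component: differences are 4, 3, 2, … (decreasing by 1 each time), so 27, 31, 34, 36, 37, 37, 36 → 34.
So the next code is H34.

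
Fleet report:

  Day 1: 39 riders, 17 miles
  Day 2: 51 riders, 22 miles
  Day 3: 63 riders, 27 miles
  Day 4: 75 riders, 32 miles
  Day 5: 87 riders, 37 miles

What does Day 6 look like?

Riders: 39, 51, 63, 75, 87 → 99 (+12 each step).
Miles: 17, 22, 27, 32, 37 → 42 (+5 each step).
So the next line is 99 riders, 42 miles.

99 riders, 42 miles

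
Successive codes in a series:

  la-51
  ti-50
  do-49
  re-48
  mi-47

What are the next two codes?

fa-46 then sol-45

Note — runs through the solfège scale do→ti: la, ti, do, re, mi → fa → sol.
Second component: −1 each step, so 51, 50, 49, 48, 47 → 46 → 45.
So the next two codes are fa-46 and sol-45.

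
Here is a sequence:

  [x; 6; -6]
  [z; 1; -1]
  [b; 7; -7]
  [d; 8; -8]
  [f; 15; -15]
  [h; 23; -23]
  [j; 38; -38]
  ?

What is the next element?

[l; 61; -61]

Letter — letters move forward 2 places in the alphabet, wrapping Z→A: x, z, b, d, f, h, j → l.
For the second entry, each term is the sum of the two before it: 6, 1, 7, 8, 15, 23, 38 → 61.
Third entry: always the negative of the second entry; -6, -1, -7, -8, -15, -23, -38 → -61.
Combining the parts gives [l; 61; -61].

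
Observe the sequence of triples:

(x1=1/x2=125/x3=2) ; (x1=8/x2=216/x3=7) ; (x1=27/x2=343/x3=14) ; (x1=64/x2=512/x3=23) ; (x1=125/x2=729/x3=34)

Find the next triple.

(x1=216/x2=1000/x3=47)

X1 — perfect cubes: 1³, 2³, 3³, …: 1, 8, 27, 64, 125 → 216.
X2 goes 125, 216, 343, 512, 729 → 1000 (perfect cubes: 5³, 6³, 7³, …).
X3: 2, 7, 14, 23, 34 → 47 (differences are 5, 7, 9, … (increasing by 2 each time)).
So the next triple is (x1=216/x2=1000/x3=47).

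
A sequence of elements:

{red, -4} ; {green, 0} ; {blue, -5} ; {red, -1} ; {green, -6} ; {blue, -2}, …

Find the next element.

Colour: repeats red → green → blue, so red, green, blue, red, green, blue → red.
Second component — alternating steps +4, −5, +4, −5, …: -4, 0, -5, -1, -6, -2 → -7.
Putting it together: {red, -7}.

{red, -7}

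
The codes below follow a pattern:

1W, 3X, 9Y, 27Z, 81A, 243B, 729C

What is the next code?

2187D

First component goes 1, 3, 9, 27, 81, 243, 729 → 2187 (×3 each step).
Letter: W, X, Y, Z, A, B, C → D (letters move forward 1 place in the alphabet, wrapping Z→A).
Putting it together: 2187D.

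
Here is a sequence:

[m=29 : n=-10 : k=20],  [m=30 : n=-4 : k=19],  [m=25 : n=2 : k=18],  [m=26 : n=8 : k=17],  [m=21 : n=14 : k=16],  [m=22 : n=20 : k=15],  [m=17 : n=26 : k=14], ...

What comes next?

M: 29, 30, 25, 26, 21, 22, 17 → 18 (alternating steps +1, −5, +1, −5, …).
N: -10, -4, 2, 8, 14, 20, 26 → 32 (+6 each step).
K: 20, 19, 18, 17, 16, 15, 14 → 13 (−1 each step).
Combining the parts gives [m=18 : n=32 : k=13].

[m=18 : n=32 : k=13]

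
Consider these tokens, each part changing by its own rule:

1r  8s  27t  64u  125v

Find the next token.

First component: perfect cubes: 1³, 2³, 3³, …, so 1, 8, 27, 64, 125 → 216.
For the letter, letters move forward 1 place in the alphabet: r, s, t, u, v → w.
Putting it together: 216w.

216w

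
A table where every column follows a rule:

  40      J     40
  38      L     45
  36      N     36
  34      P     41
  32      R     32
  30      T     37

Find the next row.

28  V  28

First component: −2 each step, so 40, 38, 36, 34, 32, 30 → 28.
Letter: letters move forward 2 places in the alphabet, so J, L, N, P, R, T → V.
Third component: 40, 45, 36, 41, 32, 37 → 28 (alternating steps +5, −9, +5, −9, …).
So the next row is 28  V  28.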